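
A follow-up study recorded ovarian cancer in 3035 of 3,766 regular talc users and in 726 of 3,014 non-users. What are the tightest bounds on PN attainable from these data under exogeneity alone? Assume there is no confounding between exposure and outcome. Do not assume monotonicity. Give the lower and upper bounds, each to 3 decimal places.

p₁ = P(outcome | exposed) = 3035/3766 = 0.80589
p₀ = P(outcome | unexposed) = 726/3014 = 0.24088
Under exogeneity alone the bounds on PN are max{0,(p₁−p₀)/p₁} ≤ PN ≤ min{1,(1−p₀)/p₁}.
  lower = (p₁ − p₀)/p₁ = 0.56502 / 0.80589 ≈ 0.7011
  upper = min{1, (1 − p₀)/p₁} = 0.75912 / 0.80589 ≈ 0.9420

0.701 ≤ PN ≤ 0.942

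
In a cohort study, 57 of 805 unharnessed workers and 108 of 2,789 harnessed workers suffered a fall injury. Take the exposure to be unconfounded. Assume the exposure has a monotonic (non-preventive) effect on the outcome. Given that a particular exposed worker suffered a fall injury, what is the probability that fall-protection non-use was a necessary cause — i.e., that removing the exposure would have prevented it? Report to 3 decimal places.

p₁ = P(outcome | exposed) = 57/805 = 0.070807
p₀ = P(outcome | unexposed) = 108/2789 = 0.038724
Under exogeneity and monotonicity, PN = (p₁ − p₀) / p₁.
PN = (0.070807 − 0.038724) / 0.070807 = 0.032084 / 0.070807 ≈ 0.4531

PN ≈ 0.453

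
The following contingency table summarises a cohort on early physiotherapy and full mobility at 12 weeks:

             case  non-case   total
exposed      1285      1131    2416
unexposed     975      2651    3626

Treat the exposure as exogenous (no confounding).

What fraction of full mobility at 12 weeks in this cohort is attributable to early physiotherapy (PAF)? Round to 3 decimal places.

p₁ = P(outcome | exposed) = 1285/2416 = 0.53187
p₀ = P(outcome | unexposed) = 975/3626 = 0.26889
Exposure prevalence π = 2416/6042 = 0.39987; overall risk P(Y=1) = 0.37405.
Under exogeneity, PAF = [P(Y=1) − p₀]/P(Y=1).
PAF = (0.37405 − 0.26889) / 0.37405 ≈ 0.2811

PAF ≈ 0.281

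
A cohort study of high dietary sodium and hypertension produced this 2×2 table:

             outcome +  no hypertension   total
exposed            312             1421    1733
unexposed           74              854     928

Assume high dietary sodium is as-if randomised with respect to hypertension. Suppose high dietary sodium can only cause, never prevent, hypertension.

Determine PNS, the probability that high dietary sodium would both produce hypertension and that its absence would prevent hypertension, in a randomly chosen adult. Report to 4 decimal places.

p₁ = P(outcome | exposed) = 312/1733 = 0.18003
p₀ = P(outcome | unexposed) = 74/928 = 0.079741
Under exogeneity and monotonicity, PNS = p₁ − p₀.
PNS = 0.18003 − 0.079741 = 0.10029

PNS ≈ 0.1003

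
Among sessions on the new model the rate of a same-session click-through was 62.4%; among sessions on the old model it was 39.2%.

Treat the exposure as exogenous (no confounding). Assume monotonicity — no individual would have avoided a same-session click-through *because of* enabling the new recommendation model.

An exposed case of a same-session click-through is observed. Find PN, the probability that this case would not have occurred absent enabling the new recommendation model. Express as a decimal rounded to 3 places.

PN ≈ 0.372

p₁ = 0.624, p₀ = 0.392.
Under exogeneity and monotonicity, PN = (p₁ − p₀) / p₁.
PN = (0.624 − 0.392) / 0.624 = 0.232 / 0.624 ≈ 0.3718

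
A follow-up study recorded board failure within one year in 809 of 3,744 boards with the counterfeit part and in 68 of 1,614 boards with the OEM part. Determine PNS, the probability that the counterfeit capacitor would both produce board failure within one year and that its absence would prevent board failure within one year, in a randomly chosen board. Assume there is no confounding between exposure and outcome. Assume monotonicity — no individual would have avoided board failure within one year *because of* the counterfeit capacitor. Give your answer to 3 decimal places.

p₁ = P(outcome | exposed) = 809/3744 = 0.21608
p₀ = P(outcome | unexposed) = 68/1614 = 0.042131
Under exogeneity and monotonicity, PNS = p₁ − p₀.
PNS = 0.21608 − 0.042131 = 0.17395

PNS ≈ 0.174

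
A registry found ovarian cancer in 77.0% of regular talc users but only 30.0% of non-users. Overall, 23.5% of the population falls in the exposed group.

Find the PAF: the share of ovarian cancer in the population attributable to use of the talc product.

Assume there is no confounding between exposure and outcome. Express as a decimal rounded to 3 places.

p₁ = 0.77, p₀ = 0.3.
Overall risk P(Y=1) = π·p₁ + (1−π)·p₀ = 0.235×0.77 + 0.765×0.3 = 0.41045.
Under exogeneity, PAF = [P(Y=1) − p₀] / P(Y=1).
PAF = (0.41045 − 0.3) / 0.41045 ≈ 0.2691

PAF ≈ 0.269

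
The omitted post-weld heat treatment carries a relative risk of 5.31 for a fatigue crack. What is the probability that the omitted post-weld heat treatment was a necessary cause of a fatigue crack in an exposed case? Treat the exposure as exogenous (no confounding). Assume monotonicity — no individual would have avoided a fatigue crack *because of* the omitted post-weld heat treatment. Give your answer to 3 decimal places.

Under exogeneity and monotonicity, PN = (RR − 1) / RR = 1 − 1/RR.
PN = (5.31 − 1) / 5.31 = 4.31 / 5.31 ≈ 0.8117

PN ≈ 0.812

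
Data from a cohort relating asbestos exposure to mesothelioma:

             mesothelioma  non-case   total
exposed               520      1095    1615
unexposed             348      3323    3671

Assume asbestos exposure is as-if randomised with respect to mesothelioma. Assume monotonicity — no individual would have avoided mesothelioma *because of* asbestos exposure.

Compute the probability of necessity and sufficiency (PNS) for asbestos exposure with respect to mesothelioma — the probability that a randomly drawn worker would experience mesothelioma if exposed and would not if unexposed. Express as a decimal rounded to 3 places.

p₁ = P(outcome | exposed) = 520/1615 = 0.32198
p₀ = P(outcome | unexposed) = 348/3671 = 0.094797
Under exogeneity and monotonicity, PNS = p₁ − p₀.
PNS = 0.32198 − 0.094797 = 0.22718

PNS ≈ 0.227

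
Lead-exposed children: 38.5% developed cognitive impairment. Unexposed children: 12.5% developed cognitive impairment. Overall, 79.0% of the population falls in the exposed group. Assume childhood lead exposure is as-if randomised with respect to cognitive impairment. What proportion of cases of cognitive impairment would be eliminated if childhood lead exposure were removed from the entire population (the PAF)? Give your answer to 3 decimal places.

p₁ = 0.385, p₀ = 0.125.
Overall risk P(Y=1) = π·p₁ + (1−π)·p₀ = 0.79×0.385 + 0.21×0.125 = 0.3304.
Under exogeneity, PAF = [P(Y=1) − p₀] / P(Y=1).
PAF = (0.3304 − 0.125) / 0.3304 ≈ 0.6217

PAF ≈ 0.622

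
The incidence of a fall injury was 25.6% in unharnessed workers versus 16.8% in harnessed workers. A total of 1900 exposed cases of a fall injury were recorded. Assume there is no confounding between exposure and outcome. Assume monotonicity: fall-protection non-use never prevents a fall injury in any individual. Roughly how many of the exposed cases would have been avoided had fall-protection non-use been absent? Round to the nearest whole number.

about 653 cases

p₁ = 0.256, p₀ = 0.168.
PN = (p₁ − p₀)/p₁ = (0.256 − 0.168) / 0.256 ≈ 0.34375.
Attributable cases ≈ PN × (exposed cases) = 0.34375 × 1900 ≈ 653.12.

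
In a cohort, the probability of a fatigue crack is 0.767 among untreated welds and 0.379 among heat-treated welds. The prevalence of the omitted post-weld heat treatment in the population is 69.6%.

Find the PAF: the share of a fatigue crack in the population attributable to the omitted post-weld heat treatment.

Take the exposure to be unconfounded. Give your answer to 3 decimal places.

PAF ≈ 0.416

Let p₁ = 0.767, p₀ = 0.379.
Overall risk P(Y=1) = π·p₁ + (1−π)·p₀ = 0.696×0.767 + 0.304×0.379 = 0.64905.
Under exogeneity, PAF = [P(Y=1) − p₀] / P(Y=1).
PAF = (0.64905 − 0.379) / 0.64905 ≈ 0.4161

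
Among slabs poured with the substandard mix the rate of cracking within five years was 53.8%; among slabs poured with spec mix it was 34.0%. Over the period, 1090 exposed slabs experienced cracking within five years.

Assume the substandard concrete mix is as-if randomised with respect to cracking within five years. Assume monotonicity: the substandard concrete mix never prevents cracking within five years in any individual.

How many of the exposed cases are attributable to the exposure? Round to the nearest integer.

about 401 cases

p₁ = 0.538, p₀ = 0.34.
PN = (p₁ − p₀)/p₁ = (0.538 − 0.34) / 0.538 ≈ 0.36803.
Attributable cases ≈ PN × (exposed cases) = 0.36803 × 1090 ≈ 401.15.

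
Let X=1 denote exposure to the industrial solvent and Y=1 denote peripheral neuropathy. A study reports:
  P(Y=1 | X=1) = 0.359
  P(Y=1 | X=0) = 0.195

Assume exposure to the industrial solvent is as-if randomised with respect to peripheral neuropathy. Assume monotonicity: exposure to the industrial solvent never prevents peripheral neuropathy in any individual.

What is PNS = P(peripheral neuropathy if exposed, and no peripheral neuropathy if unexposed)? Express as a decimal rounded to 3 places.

Let p₁ = 0.359, p₀ = 0.195.
Under exogeneity and monotonicity, PNS = p₁ − p₀.
PNS = 0.359 − 0.195 = 0.164

PNS ≈ 0.164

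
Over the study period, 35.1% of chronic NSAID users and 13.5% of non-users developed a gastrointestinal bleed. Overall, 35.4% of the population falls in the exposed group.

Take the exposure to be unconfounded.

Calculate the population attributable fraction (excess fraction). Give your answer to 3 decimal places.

PAF ≈ 0.362

p₁ = 0.351, p₀ = 0.135.
Overall risk P(Y=1) = π·p₁ + (1−π)·p₀ = 0.354×0.351 + 0.646×0.135 = 0.21146.
Under exogeneity, PAF = [P(Y=1) − p₀] / P(Y=1).
PAF = (0.21146 − 0.135) / 0.21146 ≈ 0.3616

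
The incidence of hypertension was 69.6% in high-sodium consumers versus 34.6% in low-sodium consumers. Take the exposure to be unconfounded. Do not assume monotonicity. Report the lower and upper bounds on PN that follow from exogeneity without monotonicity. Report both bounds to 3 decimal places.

p₁ = 0.696, p₀ = 0.346.
Under exogeneity alone the bounds on PN are max{0,(p₁−p₀)/p₁} ≤ PN ≤ min{1,(1−p₀)/p₁}.
  lower = (p₁ − p₀)/p₁ = 0.35 / 0.696 ≈ 0.5029
  upper = min{1, (1 − p₀)/p₁} = 0.654 / 0.696 ≈ 0.9397

0.503 ≤ PN ≤ 0.940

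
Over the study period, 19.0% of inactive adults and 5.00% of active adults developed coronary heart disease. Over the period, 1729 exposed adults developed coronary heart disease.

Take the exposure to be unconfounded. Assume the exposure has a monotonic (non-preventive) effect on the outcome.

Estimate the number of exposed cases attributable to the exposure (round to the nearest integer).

p₁ = 0.19, p₀ = 0.05.
PN = (p₁ − p₀)/p₁ = (0.19 − 0.05) / 0.19 ≈ 0.73684.
Attributable cases ≈ PN × (exposed cases) = 0.73684 × 1729 ≈ 1274.00.

about 1274 cases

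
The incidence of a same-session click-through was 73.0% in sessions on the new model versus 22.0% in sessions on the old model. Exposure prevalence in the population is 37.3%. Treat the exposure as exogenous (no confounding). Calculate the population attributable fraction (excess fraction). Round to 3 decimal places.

PAF ≈ 0.464

p₁ = 0.73, p₀ = 0.22.
Overall risk P(Y=1) = π·p₁ + (1−π)·p₀ = 0.373×0.73 + 0.627×0.22 = 0.41023.
Under exogeneity, PAF = [P(Y=1) − p₀] / P(Y=1).
PAF = (0.41023 − 0.22) / 0.41023 ≈ 0.4637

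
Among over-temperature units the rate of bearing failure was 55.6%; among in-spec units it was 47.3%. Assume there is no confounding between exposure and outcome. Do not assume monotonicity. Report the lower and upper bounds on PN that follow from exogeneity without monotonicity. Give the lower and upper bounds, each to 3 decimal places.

0.149 ≤ PN ≤ 0.948

p₁ = 0.556, p₀ = 0.473.
Under exogeneity alone the bounds on PN are max{0,(p₁−p₀)/p₁} ≤ PN ≤ min{1,(1−p₀)/p₁}.
  lower = (p₁ − p₀)/p₁ = 0.083 / 0.556 ≈ 0.1493
  upper = min{1, (1 − p₀)/p₁} = 0.527 / 0.556 ≈ 0.9478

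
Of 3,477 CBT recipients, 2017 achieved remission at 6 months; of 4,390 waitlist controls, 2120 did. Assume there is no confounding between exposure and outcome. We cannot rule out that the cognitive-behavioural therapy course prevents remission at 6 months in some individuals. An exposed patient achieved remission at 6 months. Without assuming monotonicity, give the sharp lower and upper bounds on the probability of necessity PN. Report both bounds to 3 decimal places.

0.168 ≤ PN ≤ 0.891

p₁ = P(outcome | exposed) = 2017/3477 = 0.5801
p₀ = P(outcome | unexposed) = 2120/4390 = 0.48292
Under exogeneity alone the bounds on PN are max{0,(p₁−p₀)/p₁} ≤ PN ≤ min{1,(1−p₀)/p₁}.
  lower = (p₁ − p₀)/p₁ = 0.097182 / 0.5801 ≈ 0.1675
  upper = min{1, (1 − p₀)/p₁} = 0.51708 / 0.5801 ≈ 0.8914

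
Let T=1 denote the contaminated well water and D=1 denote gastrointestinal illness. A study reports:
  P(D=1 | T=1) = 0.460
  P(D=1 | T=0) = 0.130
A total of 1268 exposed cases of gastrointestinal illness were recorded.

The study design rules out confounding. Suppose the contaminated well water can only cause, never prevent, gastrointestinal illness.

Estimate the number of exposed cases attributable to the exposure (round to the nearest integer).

Let p₁ = 0.46, p₀ = 0.13.
PN = (p₁ − p₀)/p₁ = (0.46 − 0.13) / 0.46 ≈ 0.71739.
Attributable cases ≈ PN × (exposed cases) = 0.71739 × 1268 ≈ 909.65.

about 910 cases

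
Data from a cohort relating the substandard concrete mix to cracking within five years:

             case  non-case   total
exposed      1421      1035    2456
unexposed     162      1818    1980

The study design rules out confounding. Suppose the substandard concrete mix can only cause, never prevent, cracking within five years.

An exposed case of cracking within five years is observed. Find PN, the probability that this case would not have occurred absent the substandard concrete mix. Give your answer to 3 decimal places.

PN ≈ 0.859

p₁ = P(outcome | exposed) = 1421/2456 = 0.57858
p₀ = P(outcome | unexposed) = 162/1980 = 0.081818
Under exogeneity and monotonicity, PN = (p₁ − p₀)/p₁.
PN = (0.57858 − 0.081818) / 0.57858 ≈ 0.8586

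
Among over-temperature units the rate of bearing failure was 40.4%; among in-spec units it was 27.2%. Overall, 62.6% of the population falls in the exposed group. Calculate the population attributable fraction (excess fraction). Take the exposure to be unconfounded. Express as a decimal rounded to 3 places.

p₁ = 0.404, p₀ = 0.272.
Overall risk P(Y=1) = π·p₁ + (1−π)·p₀ = 0.626×0.404 + 0.374×0.272 = 0.35463.
Under exogeneity, PAF = [P(Y=1) − p₀] / P(Y=1).
PAF = (0.35463 − 0.272) / 0.35463 ≈ 0.2330

PAF ≈ 0.233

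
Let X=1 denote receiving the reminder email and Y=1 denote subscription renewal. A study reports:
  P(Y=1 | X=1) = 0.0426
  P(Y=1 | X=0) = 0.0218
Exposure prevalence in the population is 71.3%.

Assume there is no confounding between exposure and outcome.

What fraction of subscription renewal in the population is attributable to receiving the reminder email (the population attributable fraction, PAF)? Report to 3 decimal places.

PAF ≈ 0.405

Let p₁ = 0.0426, p₀ = 0.0218.
Overall risk P(Y=1) = π·p₁ + (1−π)·p₀ = 0.713×0.0426 + 0.287×0.0218 = 0.03663.
Under exogeneity, PAF = [P(Y=1) − p₀] / P(Y=1).
PAF = (0.03663 − 0.0218) / 0.03663 ≈ 0.4049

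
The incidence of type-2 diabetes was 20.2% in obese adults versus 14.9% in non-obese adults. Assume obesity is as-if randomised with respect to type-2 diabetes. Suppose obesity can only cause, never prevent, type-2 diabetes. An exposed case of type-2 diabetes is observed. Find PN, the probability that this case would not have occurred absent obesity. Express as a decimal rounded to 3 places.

PN ≈ 0.262

p₁ = 0.202, p₀ = 0.149.
Under exogeneity and monotonicity, PN = (p₁ − p₀) / p₁.
PN = (0.202 − 0.149) / 0.202 = 0.053 / 0.202 ≈ 0.2624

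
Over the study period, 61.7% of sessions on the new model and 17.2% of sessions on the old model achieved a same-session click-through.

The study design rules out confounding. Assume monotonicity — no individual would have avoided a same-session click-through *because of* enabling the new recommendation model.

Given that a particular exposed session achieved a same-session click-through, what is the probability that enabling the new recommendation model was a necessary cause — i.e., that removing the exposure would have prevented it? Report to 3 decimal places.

PN ≈ 0.721

p₁ = 0.617, p₀ = 0.172.
Under exogeneity and monotonicity, PN = (p₁ − p₀) / p₁.
PN = (0.617 − 0.172) / 0.617 = 0.445 / 0.617 ≈ 0.7212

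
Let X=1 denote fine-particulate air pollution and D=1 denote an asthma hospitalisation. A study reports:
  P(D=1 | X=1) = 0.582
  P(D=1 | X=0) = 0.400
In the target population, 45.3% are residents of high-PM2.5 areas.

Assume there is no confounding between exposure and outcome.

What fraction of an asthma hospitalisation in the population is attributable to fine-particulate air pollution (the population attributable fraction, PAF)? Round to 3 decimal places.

PAF ≈ 0.171

Let p₁ = 0.582, p₀ = 0.4.
Overall risk P(Y=1) = π·p₁ + (1−π)·p₀ = 0.453×0.582 + 0.547×0.4 = 0.48245.
Under exogeneity, PAF = [P(Y=1) − p₀] / P(Y=1).
PAF = (0.48245 − 0.4) / 0.48245 ≈ 0.1709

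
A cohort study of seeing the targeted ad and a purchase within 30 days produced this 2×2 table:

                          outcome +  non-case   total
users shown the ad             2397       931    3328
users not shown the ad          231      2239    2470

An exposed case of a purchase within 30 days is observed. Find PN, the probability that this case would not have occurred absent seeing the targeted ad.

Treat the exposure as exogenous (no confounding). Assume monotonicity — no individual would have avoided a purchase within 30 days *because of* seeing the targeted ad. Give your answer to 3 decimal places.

PN ≈ 0.870

p₁ = P(outcome | exposed) = 2397/3328 = 0.72025
p₀ = P(outcome | unexposed) = 231/2470 = 0.093522
Under exogeneity and monotonicity, PN = (p₁ − p₀)/p₁.
PN = (0.72025 − 0.093522) / 0.72025 ≈ 0.8702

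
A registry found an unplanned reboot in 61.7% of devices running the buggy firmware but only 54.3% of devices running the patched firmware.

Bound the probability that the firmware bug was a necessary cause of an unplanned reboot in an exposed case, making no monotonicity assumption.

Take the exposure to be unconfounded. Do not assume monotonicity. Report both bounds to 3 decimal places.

p₁ = 0.617, p₀ = 0.543.
Under exogeneity alone the bounds on PN are max{0,(p₁−p₀)/p₁} ≤ PN ≤ min{1,(1−p₀)/p₁}.
  lower = (p₁ − p₀)/p₁ = 0.074 / 0.617 ≈ 0.1199
  upper = min{1, (1 − p₀)/p₁} = 0.457 / 0.617 ≈ 0.7407

0.120 ≤ PN ≤ 0.741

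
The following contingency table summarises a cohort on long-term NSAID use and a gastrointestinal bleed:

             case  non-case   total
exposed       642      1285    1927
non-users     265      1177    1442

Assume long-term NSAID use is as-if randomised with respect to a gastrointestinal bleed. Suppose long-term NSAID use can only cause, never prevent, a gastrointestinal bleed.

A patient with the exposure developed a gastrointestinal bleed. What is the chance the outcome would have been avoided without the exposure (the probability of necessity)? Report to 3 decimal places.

PN ≈ 0.448

p₁ = P(outcome | exposed) = 642/1927 = 0.33316
p₀ = P(outcome | unexposed) = 265/1442 = 0.18377
Under exogeneity and monotonicity, PN = (p₁ − p₀) / p₁.
PN = (0.33316 − 0.18377) / 0.33316 = 0.14939 / 0.33316 ≈ 0.4484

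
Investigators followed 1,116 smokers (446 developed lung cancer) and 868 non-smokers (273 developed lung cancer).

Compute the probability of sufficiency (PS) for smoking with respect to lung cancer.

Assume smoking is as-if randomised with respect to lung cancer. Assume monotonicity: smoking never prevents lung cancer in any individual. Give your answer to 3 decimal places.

PS ≈ 0.124

p₁ = P(outcome | exposed) = 446/1116 = 0.39964
p₀ = P(outcome | unexposed) = 273/868 = 0.31452
Under exogeneity and monotonicity, PS = (p₁ − p₀) / (1 − p₀).
PS = (0.39964 − 0.31452) / (1 − 0.31452) = 0.085125 / 0.68548 ≈ 0.1242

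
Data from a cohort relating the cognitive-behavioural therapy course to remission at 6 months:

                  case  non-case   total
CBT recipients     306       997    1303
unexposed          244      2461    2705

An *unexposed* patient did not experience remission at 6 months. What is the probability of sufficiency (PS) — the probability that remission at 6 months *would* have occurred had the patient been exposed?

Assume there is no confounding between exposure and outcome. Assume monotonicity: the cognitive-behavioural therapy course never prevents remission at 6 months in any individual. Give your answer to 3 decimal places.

PS ≈ 0.159

p₁ = P(outcome | exposed) = 306/1303 = 0.23484
p₀ = P(outcome | unexposed) = 244/2705 = 0.090203
Under exogeneity and monotonicity, PS = (p₁ − p₀)/(1 − p₀).
PS = (0.23484 − 0.090203) / 0.9098 ≈ 0.1590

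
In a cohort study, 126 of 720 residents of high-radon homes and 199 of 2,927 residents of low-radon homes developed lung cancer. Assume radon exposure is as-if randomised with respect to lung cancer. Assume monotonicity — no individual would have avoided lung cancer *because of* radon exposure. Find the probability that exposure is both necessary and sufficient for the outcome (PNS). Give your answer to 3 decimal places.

PNS ≈ 0.107

p₁ = P(outcome | exposed) = 126/720 = 0.175
p₀ = P(outcome | unexposed) = 199/2927 = 0.067988
Under exogeneity and monotonicity, PNS = p₁ − p₀.
PNS = 0.175 − 0.067988 = 0.10701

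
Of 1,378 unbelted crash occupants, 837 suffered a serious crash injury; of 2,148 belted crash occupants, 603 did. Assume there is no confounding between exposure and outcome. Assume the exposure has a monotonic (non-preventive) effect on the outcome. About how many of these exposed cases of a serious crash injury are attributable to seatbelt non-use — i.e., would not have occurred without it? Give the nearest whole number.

about 450 cases

p₁ = P(outcome | exposed) = 837/1378 = 0.6074
p₀ = P(outcome | unexposed) = 603/2148 = 0.28073
PN = (p₁ − p₀)/p₁ = (0.6074 − 0.28073) / 0.6074 ≈ 0.53782.
Attributable cases ≈ PN × (exposed cases) = 0.53782 × 837 ≈ 450.16.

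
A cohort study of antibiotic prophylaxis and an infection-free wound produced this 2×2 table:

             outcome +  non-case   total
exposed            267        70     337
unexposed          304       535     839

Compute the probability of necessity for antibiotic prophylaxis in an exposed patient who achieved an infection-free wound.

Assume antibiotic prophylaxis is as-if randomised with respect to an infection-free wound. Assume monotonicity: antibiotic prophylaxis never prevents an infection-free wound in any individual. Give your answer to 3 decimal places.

p₁ = P(outcome | exposed) = 267/337 = 0.79228
p₀ = P(outcome | unexposed) = 304/839 = 0.36234
Under exogeneity and monotonicity, PN = (p₁ − p₀)/p₁.
PN = (0.79228 − 0.36234) / 0.79228 ≈ 0.5427

PN ≈ 0.543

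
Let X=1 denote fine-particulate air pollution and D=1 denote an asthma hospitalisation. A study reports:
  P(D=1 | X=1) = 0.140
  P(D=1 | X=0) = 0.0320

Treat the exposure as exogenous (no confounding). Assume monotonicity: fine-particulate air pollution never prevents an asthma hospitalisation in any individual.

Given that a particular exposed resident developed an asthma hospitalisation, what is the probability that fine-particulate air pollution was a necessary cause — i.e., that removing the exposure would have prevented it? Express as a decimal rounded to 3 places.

Let p₁ = 0.14, p₀ = 0.032.
Under exogeneity and monotonicity, PN = (p₁ − p₀) / p₁.
PN = (0.14 − 0.032) / 0.14 = 0.108 / 0.14 ≈ 0.7714

PN ≈ 0.771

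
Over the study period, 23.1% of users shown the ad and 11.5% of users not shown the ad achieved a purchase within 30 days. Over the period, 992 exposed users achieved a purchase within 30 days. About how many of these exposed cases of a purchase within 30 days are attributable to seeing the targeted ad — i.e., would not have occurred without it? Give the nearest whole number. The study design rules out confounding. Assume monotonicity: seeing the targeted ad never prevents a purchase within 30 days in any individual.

about 498 cases

p₁ = 0.231, p₀ = 0.115.
PN = (p₁ − p₀)/p₁ = (0.231 − 0.115) / 0.231 ≈ 0.50216.
Attributable cases ≈ PN × (exposed cases) = 0.50216 × 992 ≈ 498.15.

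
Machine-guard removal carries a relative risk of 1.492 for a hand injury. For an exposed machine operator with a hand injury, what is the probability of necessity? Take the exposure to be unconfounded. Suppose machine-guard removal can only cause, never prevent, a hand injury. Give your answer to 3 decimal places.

Under exogeneity and monotonicity, PN = (RR − 1) / RR = 1 − 1/RR.
PN = (1.492 − 1) / 1.492 = 0.492 / 1.492 ≈ 0.3298

PN ≈ 0.330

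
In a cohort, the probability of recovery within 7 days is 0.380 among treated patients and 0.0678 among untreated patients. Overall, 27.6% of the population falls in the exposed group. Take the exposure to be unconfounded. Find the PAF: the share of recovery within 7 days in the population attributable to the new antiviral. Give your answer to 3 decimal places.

Let p₁ = 0.38, p₀ = 0.0678.
Overall risk P(Y=1) = π·p₁ + (1−π)·p₀ = 0.276×0.38 + 0.724×0.0678 = 0.15397.
Under exogeneity, PAF = [P(Y=1) − p₀] / P(Y=1).
PAF = (0.15397 − 0.0678) / 0.15397 ≈ 0.5596

PAF ≈ 0.560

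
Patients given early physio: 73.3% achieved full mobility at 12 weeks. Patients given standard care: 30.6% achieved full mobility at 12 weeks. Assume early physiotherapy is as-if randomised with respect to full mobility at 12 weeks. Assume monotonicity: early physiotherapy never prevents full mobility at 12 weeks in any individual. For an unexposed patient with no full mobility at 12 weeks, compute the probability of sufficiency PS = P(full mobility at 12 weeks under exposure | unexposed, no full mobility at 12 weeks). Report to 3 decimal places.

p₁ = 0.733, p₀ = 0.306.
Under exogeneity and monotonicity, PS = (p₁ − p₀) / (1 − p₀).
PS = (0.733 − 0.306) / (1 − 0.306) = 0.427 / 0.694 ≈ 0.6153

PS ≈ 0.615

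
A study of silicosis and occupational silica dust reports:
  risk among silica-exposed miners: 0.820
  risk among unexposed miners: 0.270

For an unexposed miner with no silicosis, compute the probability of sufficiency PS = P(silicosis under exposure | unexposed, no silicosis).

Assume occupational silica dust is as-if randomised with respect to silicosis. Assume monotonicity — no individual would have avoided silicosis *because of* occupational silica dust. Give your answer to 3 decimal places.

Let p₁ = 0.82, p₀ = 0.27.
Under exogeneity and monotonicity, PS = (p₁ − p₀) / (1 − p₀).
PS = (0.82 − 0.27) / (1 − 0.27) = 0.55 / 0.73 ≈ 0.7534

PS ≈ 0.753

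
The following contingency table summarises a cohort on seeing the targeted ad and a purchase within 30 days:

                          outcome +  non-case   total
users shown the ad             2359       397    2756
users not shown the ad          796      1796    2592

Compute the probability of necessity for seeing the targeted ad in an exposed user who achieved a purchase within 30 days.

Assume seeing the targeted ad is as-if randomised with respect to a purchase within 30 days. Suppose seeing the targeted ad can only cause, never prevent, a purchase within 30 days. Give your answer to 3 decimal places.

PN ≈ 0.641

p₁ = P(outcome | exposed) = 2359/2756 = 0.85595
p₀ = P(outcome | unexposed) = 796/2592 = 0.3071
Under exogeneity and monotonicity, PN = (p₁ − p₀) / p₁.
PN = (0.85595 − 0.3071) / 0.85595 = 0.54885 / 0.85595 ≈ 0.6412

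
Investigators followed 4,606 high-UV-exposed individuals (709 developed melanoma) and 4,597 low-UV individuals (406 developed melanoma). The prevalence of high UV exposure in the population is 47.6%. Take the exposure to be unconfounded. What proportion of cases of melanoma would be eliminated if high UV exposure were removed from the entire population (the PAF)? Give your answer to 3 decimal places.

p₁ = P(outcome | exposed) = 709/4606 = 0.15393
p₀ = P(outcome | unexposed) = 406/4597 = 0.088318
Overall risk P(Y=1) = π·p₁ + (1−π)·p₀ = 0.476×0.15393 + 0.524×0.088318 = 0.11955.
Under exogeneity, PAF = [P(Y=1) − p₀] / P(Y=1).
PAF = (0.11955 − 0.088318) / 0.11955 ≈ 0.2612

PAF ≈ 0.261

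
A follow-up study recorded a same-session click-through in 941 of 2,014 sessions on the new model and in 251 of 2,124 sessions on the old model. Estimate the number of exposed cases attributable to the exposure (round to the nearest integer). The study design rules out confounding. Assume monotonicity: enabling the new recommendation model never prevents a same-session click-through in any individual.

about 703 cases

p₁ = P(outcome | exposed) = 941/2014 = 0.46723
p₀ = P(outcome | unexposed) = 251/2124 = 0.11817
PN = (p₁ − p₀)/p₁ = (0.46723 − 0.11817) / 0.46723 ≈ 0.74708.
Attributable cases ≈ PN × (exposed cases) = 0.74708 × 941 ≈ 703.00.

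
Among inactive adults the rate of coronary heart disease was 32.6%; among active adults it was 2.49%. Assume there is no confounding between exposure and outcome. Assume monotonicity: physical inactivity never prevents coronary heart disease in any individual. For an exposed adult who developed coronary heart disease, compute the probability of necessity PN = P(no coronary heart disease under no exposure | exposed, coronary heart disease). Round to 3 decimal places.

PN ≈ 0.924

p₁ = 0.326, p₀ = 0.0249.
Under exogeneity and monotonicity, PN = (p₁ − p₀) / p₁.
PN = (0.326 − 0.0249) / 0.326 = 0.3011 / 0.326 ≈ 0.9236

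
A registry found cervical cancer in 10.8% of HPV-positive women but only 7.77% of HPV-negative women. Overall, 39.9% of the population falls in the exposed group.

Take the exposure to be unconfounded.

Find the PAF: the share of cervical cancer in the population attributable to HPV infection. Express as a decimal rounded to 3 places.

PAF ≈ 0.135

p₁ = 0.108, p₀ = 0.0777.
Overall risk P(Y=1) = π·p₁ + (1−π)·p₀ = 0.399×0.108 + 0.601×0.0777 = 0.08979.
Under exogeneity, PAF = [P(Y=1) − p₀] / P(Y=1).
PAF = (0.08979 − 0.0777) / 0.08979 ≈ 0.1346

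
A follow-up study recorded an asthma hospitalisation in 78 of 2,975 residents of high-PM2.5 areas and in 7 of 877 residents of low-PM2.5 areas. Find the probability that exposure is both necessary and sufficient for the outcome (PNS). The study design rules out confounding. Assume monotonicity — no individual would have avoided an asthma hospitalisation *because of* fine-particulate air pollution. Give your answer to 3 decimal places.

p₁ = P(outcome | exposed) = 78/2975 = 0.026218
p₀ = P(outcome | unexposed) = 7/877 = 0.0079818
Under exogeneity and monotonicity, PNS = p₁ − p₀.
PNS = 0.026218 − 0.0079818 = 0.018237

PNS ≈ 0.018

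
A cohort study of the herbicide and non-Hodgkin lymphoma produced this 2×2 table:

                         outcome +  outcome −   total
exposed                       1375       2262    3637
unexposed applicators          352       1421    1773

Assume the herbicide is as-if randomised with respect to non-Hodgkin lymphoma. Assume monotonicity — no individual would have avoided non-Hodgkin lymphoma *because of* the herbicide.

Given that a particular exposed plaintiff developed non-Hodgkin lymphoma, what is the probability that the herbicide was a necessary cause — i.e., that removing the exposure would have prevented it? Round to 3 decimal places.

p₁ = P(outcome | exposed) = 1375/3637 = 0.37806
p₀ = P(outcome | unexposed) = 352/1773 = 0.19853
Under exogeneity and monotonicity, PN = (p₁ − p₀)/p₁.
PN = (0.37806 − 0.19853) / 0.37806 ≈ 0.4749

PN ≈ 0.475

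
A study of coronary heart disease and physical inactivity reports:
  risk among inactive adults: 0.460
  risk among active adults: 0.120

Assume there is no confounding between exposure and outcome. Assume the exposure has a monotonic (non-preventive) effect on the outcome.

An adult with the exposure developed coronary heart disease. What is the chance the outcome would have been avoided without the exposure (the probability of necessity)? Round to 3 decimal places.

PN ≈ 0.739

Let p₁ = 0.46, p₀ = 0.12.
Under exogeneity and monotonicity, PN = (p₁ − p₀) / p₁.
PN = (0.46 − 0.12) / 0.46 = 0.34 / 0.46 ≈ 0.7391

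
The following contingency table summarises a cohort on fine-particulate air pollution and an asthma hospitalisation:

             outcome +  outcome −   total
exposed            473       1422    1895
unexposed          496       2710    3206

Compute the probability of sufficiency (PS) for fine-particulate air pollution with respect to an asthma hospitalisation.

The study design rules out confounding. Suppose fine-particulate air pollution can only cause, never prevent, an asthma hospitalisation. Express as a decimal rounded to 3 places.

p₁ = P(outcome | exposed) = 473/1895 = 0.2496
p₀ = P(outcome | unexposed) = 496/3206 = 0.15471
Under exogeneity and monotonicity, PS = (p₁ − p₀)/(1 − p₀).
PS = (0.2496 − 0.15471) / 0.84529 ≈ 0.1123

PS ≈ 0.112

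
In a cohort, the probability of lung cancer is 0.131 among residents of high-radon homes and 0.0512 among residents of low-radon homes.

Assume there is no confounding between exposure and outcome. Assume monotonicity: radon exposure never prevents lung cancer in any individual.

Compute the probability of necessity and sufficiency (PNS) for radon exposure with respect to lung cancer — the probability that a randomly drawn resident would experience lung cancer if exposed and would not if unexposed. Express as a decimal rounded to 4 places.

PNS ≈ 0.0798

Let p₁ = 0.131, p₀ = 0.0512.
Under exogeneity and monotonicity, PNS = p₁ − p₀.
PNS = 0.131 − 0.0512 = 0.0798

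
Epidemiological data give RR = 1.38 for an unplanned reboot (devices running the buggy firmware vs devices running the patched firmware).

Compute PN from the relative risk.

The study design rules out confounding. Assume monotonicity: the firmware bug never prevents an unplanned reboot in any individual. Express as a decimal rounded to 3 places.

PN ≈ 0.275

Under exogeneity and monotonicity, PN = (RR − 1) / RR = 1 − 1/RR.
PN = (1.38 − 1) / 1.38 = 0.38 / 1.38 ≈ 0.2754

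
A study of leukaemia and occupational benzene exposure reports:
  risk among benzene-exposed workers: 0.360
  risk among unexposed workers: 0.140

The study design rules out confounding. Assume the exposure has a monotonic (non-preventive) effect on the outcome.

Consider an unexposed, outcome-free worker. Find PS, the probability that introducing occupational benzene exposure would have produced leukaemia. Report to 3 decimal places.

PS ≈ 0.256

Let p₁ = 0.36, p₀ = 0.14.
Under exogeneity and monotonicity, PS = (p₁ − p₀) / (1 − p₀).
PS = (0.36 − 0.14) / (1 − 0.14) = 0.22 / 0.86 ≈ 0.2558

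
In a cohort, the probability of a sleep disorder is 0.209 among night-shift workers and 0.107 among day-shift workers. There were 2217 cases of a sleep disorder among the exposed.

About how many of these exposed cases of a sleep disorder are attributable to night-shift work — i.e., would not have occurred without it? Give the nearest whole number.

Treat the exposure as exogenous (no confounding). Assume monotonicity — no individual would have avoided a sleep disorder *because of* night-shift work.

about 1082 cases

Let p₁ = 0.209, p₀ = 0.107.
PN = (p₁ − p₀)/p₁ = (0.209 − 0.107) / 0.209 ≈ 0.48804.
Attributable cases ≈ PN × (exposed cases) = 0.48804 × 2217 ≈ 1081.98.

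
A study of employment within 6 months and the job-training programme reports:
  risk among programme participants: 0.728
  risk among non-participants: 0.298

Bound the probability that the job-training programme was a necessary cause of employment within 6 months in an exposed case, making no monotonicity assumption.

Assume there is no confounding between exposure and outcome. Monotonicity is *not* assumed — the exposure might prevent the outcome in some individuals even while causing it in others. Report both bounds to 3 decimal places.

Let p₁ = 0.728, p₀ = 0.298.
Under exogeneity alone the bounds on PN are max{0,(p₁−p₀)/p₁} ≤ PN ≤ min{1,(1−p₀)/p₁}.
  lower = (p₁ − p₀)/p₁ = 0.43 / 0.728 ≈ 0.5907
  upper = min{1, (1 − p₀)/p₁} = 0.702 / 0.728 ≈ 0.9643

0.591 ≤ PN ≤ 0.964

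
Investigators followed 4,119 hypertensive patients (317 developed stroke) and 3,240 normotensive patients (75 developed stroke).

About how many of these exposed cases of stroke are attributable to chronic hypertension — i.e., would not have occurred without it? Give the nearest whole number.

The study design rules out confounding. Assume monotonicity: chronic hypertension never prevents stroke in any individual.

about 222 cases

p₁ = P(outcome | exposed) = 317/4119 = 0.07696
p₀ = P(outcome | unexposed) = 75/3240 = 0.023148
PN = (p₁ − p₀)/p₁ = (0.07696 − 0.023148) / 0.07696 ≈ 0.69922.
Attributable cases ≈ PN × (exposed cases) = 0.69922 × 317 ≈ 221.65.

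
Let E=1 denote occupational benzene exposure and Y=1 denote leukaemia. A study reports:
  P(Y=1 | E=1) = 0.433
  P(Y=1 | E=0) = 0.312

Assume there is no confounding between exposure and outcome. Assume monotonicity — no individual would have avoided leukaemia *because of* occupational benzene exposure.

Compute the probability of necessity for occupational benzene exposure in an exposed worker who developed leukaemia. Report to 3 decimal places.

PN ≈ 0.279

Let p₁ = 0.433, p₀ = 0.312.
Under exogeneity and monotonicity, PN = (p₁ − p₀) / p₁.
PN = (0.433 − 0.312) / 0.433 = 0.121 / 0.433 ≈ 0.2794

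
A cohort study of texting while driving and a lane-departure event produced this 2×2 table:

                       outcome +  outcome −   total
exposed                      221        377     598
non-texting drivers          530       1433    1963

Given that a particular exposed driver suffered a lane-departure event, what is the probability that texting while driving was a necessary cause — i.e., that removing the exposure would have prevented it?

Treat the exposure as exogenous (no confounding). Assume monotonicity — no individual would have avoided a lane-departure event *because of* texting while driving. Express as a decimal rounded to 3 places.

PN ≈ 0.269

p₁ = P(outcome | exposed) = 221/598 = 0.36957
p₀ = P(outcome | unexposed) = 530/1963 = 0.26999
Under exogeneity and monotonicity, PN = (p₁ − p₀)/p₁.
PN = (0.36957 − 0.26999) / 0.36957 ≈ 0.2694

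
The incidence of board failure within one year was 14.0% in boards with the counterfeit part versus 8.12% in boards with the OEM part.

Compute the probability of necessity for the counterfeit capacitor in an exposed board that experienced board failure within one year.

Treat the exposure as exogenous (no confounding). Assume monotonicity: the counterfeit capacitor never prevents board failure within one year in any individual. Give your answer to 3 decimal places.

PN ≈ 0.420

p₁ = 0.14, p₀ = 0.0812.
Under exogeneity and monotonicity, PN = (p₁ − p₀) / p₁.
PN = (0.14 − 0.0812) / 0.14 = 0.0588 / 0.14 ≈ 0.4200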